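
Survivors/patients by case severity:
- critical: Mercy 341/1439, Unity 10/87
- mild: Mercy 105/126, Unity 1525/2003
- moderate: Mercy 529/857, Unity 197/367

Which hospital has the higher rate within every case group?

Mercy

Critical: Mercy 341/1439 = 23.7%, Unity 10/87 = 11.5% → Mercy
Mild: Mercy 105/126 = 83.3%, Unity 1525/2003 = 76.1% → Mercy
Moderate: Mercy 529/857 = 61.7%, Unity 197/367 = 53.7% → Mercy
Mercy has the higher rate in all 3 groups.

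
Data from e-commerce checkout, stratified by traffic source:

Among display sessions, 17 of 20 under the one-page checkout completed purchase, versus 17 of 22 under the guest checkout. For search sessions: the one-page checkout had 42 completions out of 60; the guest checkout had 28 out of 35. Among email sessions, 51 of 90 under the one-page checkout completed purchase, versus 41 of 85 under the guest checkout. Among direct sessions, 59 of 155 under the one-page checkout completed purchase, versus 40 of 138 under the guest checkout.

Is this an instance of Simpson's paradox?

Display: the one-page checkout 17/20 = 85.0%, the guest checkout 17/22 = 77.3% → the one-page checkout
Search: the one-page checkout 42/60 = 70.0%, the guest checkout 28/35 = 80.0% → the guest checkout
Email: the one-page checkout 51/90 = 56.7%, the guest checkout 41/85 = 48.2% → the one-page checkout
Direct: the one-page checkout 59/155 = 38.1%, the guest checkout 40/138 = 29.0% → the one-page checkout
Overall: the one-page checkout 169/325 = 52.0%, the guest checkout 126/280 = 45.0% → the one-page checkout
Neither sweeps: the one-page checkout wins 3 of 4 groups, the guest checkout wins 1. The one-page checkout wins overall but not every group — no Simpson reversal.

No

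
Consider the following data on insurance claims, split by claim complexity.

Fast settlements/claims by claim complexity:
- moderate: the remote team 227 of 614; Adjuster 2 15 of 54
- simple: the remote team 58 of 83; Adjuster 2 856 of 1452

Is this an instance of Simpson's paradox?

Yes

Moderate: the remote team 227/614 = 37.0%, Adjuster 2 15/54 = 27.8% → the remote team
Simple: the remote team 58/83 = 69.9%, Adjuster 2 856/1452 = 59.0% → the remote team
Overall: the remote team 285/697 = 40.9%, Adjuster 2 871/1506 = 57.8% → Adjuster 2
The remote team wins each claim group but Adjuster 2 wins overall — the comparison reverses. The remote team's claims skew toward moderate, which has a lower base rate.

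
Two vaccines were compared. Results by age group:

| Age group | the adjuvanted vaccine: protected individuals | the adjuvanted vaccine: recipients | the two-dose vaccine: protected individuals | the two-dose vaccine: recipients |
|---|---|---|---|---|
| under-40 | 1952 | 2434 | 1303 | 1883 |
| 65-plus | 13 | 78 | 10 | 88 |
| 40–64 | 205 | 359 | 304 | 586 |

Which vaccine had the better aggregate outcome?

the adjuvanted vaccine

Under-40: the adjuvanted vaccine 1952/2434 = 80.2%, the two-dose vaccine 1303/1883 = 69.2% → the adjuvanted vaccine
65-plus: the adjuvanted vaccine 13/78 = 16.7%, the two-dose vaccine 10/88 = 11.4% → the adjuvanted vaccine
40–64: the adjuvanted vaccine 205/359 = 57.1%, the two-dose vaccine 304/586 = 51.9% → the adjuvanted vaccine
Overall: the adjuvanted vaccine 2170/2871 = 75.6%, the two-dose vaccine 1617/2557 = 63.2% → the adjuvanted vaccine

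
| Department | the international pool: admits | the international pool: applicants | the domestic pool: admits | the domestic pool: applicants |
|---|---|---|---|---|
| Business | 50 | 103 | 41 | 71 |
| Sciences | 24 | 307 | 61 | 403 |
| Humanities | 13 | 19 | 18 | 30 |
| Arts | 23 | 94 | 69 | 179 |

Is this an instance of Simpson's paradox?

No

Business: the international pool 50/103 = 48.5%, the domestic pool 41/71 = 57.7% → the domestic pool
Sciences: the international pool 24/307 = 7.8%, the domestic pool 61/403 = 15.1% → the domestic pool
Humanities: the international pool 13/19 = 68.4%, the domestic pool 18/30 = 60.0% → the international pool
Arts: the international pool 23/94 = 24.5%, the domestic pool 69/179 = 38.5% → the domestic pool
Overall: the international pool 110/523 = 21.0%, the domestic pool 189/683 = 27.7% → the domestic pool
Neither sweeps: the international pool wins 1 of 4 groups, the domestic pool wins 3. The domestic pool wins overall but not every group — no Simpson reversal.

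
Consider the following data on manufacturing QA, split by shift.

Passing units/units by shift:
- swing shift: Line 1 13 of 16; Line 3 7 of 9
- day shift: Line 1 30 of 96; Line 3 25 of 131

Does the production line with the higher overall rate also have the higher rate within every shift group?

Swing shift: Line 1 13/16 = 81.2%, Line 3 7/9 = 77.8% → Line 1
Day shift: Line 1 30/96 = 31.2%, Line 3 25/131 = 19.1% → Line 1
Overall: Line 1 43/112 = 38.4%, Line 3 32/140 = 22.9% → Line 1
Line 1 wins overall and in every shift group — no reversal.

Yes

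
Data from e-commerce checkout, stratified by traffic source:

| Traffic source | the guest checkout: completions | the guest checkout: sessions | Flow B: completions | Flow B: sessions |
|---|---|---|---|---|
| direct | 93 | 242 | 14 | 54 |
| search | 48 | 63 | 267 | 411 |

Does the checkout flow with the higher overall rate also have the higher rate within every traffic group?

No

Direct: the guest checkout 93/242 = 38.4%, Flow B 14/54 = 25.9% → the guest checkout
Search: the guest checkout 48/63 = 76.2%, Flow B 267/411 = 65.0% → the guest checkout
Overall: the guest checkout 141/305 = 46.2%, Flow B 281/465 = 60.4% → Flow B
The guest checkout wins each traffic group but Flow B wins overall — the comparison reverses. The guest checkout's sessions skew toward direct, which has a lower base rate.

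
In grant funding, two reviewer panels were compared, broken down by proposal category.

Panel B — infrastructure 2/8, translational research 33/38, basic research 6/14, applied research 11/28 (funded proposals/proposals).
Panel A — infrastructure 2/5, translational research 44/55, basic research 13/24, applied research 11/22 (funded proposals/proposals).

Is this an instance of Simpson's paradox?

Infrastructure: Panel B 2/8 = 25.0%, Panel A 2/5 = 40.0% → Panel A
Translational research: Panel B 33/38 = 86.8%, Panel A 44/55 = 80.0% → Panel B
Basic research: Panel B 6/14 = 42.9%, Panel A 13/24 = 54.2% → Panel A
Applied research: Panel B 11/28 = 39.3%, Panel A 11/22 = 50.0% → Panel A
Overall: Panel B 52/88 = 59.1%, Panel A 70/106 = 66.0% → Panel A
Neither sweeps: Panel B wins 1 of 4 groups, Panel A wins 3. Panel A wins overall but not every group — no Simpson reversal.

No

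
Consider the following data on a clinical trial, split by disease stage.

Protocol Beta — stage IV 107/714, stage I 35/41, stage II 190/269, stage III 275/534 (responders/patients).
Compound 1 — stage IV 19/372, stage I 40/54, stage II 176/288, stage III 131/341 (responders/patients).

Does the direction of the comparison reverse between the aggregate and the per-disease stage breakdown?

No

Stage IV: Protocol Beta 107/714 = 15.0%, Compound 1 19/372 = 5.1% → Protocol Beta
Stage I: Protocol Beta 35/41 = 85.4%, Compound 1 40/54 = 74.1% → Protocol Beta
Stage II: Protocol Beta 190/269 = 70.6%, Compound 1 176/288 = 61.1% → Protocol Beta
Stage III: Protocol Beta 275/534 = 51.5%, Compound 1 131/341 = 38.4% → Protocol Beta
Overall: Protocol Beta 607/1558 = 39.0%, Compound 1 366/1055 = 34.7% → Protocol Beta
Protocol Beta wins overall and in every disease group — no reversal.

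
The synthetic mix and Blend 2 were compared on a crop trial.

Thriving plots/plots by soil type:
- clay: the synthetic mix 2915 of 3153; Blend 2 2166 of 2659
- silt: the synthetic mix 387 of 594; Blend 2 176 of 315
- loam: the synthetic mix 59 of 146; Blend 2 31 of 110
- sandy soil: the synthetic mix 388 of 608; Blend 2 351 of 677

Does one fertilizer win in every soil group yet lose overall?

No

Clay: the synthetic mix 2915/3153 = 92.5%, Blend 2 2166/2659 = 81.5% → the synthetic mix
Silt: the synthetic mix 387/594 = 65.2%, Blend 2 176/315 = 55.9% → the synthetic mix
Loam: the synthetic mix 59/146 = 40.4%, Blend 2 31/110 = 28.2% → the synthetic mix
Sandy soil: the synthetic mix 388/608 = 63.8%, Blend 2 351/677 = 51.8% → the synthetic mix
Overall: the synthetic mix 3749/4501 = 83.3%, Blend 2 2724/3761 = 72.4% → the synthetic mix
The synthetic mix wins overall and in every soil group — no reversal.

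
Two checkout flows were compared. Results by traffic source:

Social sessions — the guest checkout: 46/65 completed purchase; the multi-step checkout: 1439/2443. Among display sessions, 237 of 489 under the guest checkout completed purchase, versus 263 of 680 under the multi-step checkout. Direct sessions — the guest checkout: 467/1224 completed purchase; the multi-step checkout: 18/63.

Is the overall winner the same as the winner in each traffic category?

Social: the guest checkout 46/65 = 70.8%, the multi-step checkout 1439/2443 = 58.9% → the guest checkout
Display: the guest checkout 237/489 = 48.5%, the multi-step checkout 263/680 = 38.7% → the guest checkout
Direct: the guest checkout 467/1224 = 38.2%, the multi-step checkout 18/63 = 28.6% → the guest checkout
Overall: the guest checkout 750/1778 = 42.2%, the multi-step checkout 1720/3186 = 54.0% → the multi-step checkout
The guest checkout wins each traffic group but the multi-step checkout wins overall — the comparison reverses. The guest checkout's sessions skew toward direct, which has a lower base rate.

No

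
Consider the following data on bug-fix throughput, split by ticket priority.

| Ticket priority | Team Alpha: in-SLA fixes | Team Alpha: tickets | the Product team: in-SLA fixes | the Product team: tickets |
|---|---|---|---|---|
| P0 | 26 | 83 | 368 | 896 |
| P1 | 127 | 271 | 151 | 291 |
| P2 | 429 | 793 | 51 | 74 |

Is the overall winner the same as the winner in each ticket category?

No

P0: Team Alpha 26/83 = 31.3%, the Product team 368/896 = 41.1% → the Product team
P1: Team Alpha 127/271 = 46.9%, the Product team 151/291 = 51.9% → the Product team
P2: Team Alpha 429/793 = 54.1%, the Product team 51/74 = 68.9% → the Product team
Overall: Team Alpha 582/1147 = 50.7%, the Product team 570/1261 = 45.2% → Team Alpha
The Product team wins each ticket group but Team Alpha wins overall — the comparison reverses. The Product team's tickets skew toward P0, which has a lower base rate.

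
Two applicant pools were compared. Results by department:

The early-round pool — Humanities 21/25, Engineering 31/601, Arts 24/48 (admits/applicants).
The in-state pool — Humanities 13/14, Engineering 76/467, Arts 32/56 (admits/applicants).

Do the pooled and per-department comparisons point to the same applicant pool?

Yes

Humanities: the early-round pool 21/25 = 84.0%, the in-state pool 13/14 = 92.9% → the in-state pool
Engineering: the early-round pool 31/601 = 5.2%, the in-state pool 76/467 = 16.3% → the in-state pool
Arts: the early-round pool 24/48 = 50.0%, the in-state pool 32/56 = 57.1% → the in-state pool
Overall: the early-round pool 76/674 = 11.3%, the in-state pool 121/537 = 22.5% → the in-state pool
The in-state pool wins overall and in every department group — no reversal.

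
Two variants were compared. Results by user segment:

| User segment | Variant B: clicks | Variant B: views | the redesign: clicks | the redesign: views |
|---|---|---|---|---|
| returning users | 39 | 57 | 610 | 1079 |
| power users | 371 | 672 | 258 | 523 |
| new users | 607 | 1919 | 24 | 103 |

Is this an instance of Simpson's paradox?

Returning users: Variant B 39/57 = 68.4%, the redesign 610/1079 = 56.5% → Variant B
Power users: Variant B 371/672 = 55.2%, the redesign 258/523 = 49.3% → Variant B
New users: Variant B 607/1919 = 31.6%, the redesign 24/103 = 23.3% → Variant B
Overall: Variant B 1017/2648 = 38.4%, the redesign 892/1705 = 52.3% → the redesign
Variant B wins each user group but the redesign wins overall — the comparison reverses. Variant B's views skew toward new users, which has a lower base rate.

Yes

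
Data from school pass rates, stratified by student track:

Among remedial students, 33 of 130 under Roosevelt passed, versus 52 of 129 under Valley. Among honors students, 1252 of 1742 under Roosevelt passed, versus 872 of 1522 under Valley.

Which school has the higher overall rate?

Roosevelt

Remedial: Roosevelt 33/130 = 25.4%, Valley 52/129 = 40.3% → Valley
Honors: Roosevelt 1252/1742 = 71.9%, Valley 872/1522 = 57.3% → Roosevelt
Overall: Roosevelt 1285/1872 = 68.6%, Valley 924/1651 = 56.0% → Roosevelt
(Neither sweeps every student group, but Roosevelt has the higher pooled rate.)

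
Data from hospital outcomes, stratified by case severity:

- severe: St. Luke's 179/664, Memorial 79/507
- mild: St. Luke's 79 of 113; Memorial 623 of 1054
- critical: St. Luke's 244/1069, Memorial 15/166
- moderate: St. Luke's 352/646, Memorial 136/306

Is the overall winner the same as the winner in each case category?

No

Severe: St. Luke's 179/664 = 27.0%, Memorial 79/507 = 15.6% → St. Luke's
Mild: St. Luke's 79/113 = 69.9%, Memorial 623/1054 = 59.1% → St. Luke's
Critical: St. Luke's 244/1069 = 22.8%, Memorial 15/166 = 9.0% → St. Luke's
Moderate: St. Luke's 352/646 = 54.5%, Memorial 136/306 = 44.4% → St. Luke's
Overall: St. Luke's 854/2492 = 34.3%, Memorial 853/2033 = 42.0% → Memorial
St. Luke's wins each case group but Memorial wins overall — the comparison reverses. St. Luke's's patients skew toward critical, which has a lower base rate.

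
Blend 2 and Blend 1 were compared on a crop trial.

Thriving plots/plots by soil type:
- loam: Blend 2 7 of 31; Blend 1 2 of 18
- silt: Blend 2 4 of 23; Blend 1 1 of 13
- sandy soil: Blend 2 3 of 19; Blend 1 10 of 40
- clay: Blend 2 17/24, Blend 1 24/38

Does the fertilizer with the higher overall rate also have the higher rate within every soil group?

No

Loam: Blend 2 7/31 = 22.6%, Blend 1 2/18 = 11.1% → Blend 2
Silt: Blend 2 4/23 = 17.4%, Blend 1 1/13 = 7.7% → Blend 2
Sandy soil: Blend 2 3/19 = 15.8%, Blend 1 10/40 = 25.0% → Blend 1
Clay: Blend 2 17/24 = 70.8%, Blend 1 24/38 = 63.2% → Blend 2
Overall: Blend 2 31/97 = 32.0%, Blend 1 37/109 = 33.9% → Blend 1
Neither sweeps: Blend 2 wins 3 of 4 groups, Blend 1 wins 1. Blend 1 wins overall but not every group — no Simpson reversal.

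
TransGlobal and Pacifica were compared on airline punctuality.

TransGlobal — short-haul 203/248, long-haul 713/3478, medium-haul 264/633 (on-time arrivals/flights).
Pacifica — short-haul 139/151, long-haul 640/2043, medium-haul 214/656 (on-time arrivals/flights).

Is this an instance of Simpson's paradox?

Short-haul: TransGlobal 203/248 = 81.9%, Pacifica 139/151 = 92.1% → Pacifica
Long-haul: TransGlobal 713/3478 = 20.5%, Pacifica 640/2043 = 31.3% → Pacifica
Medium-haul: TransGlobal 264/633 = 41.7%, Pacifica 214/656 = 32.6% → TransGlobal
Overall: TransGlobal 1180/4359 = 27.1%, Pacifica 993/2850 = 34.8% → Pacifica
Neither sweeps: TransGlobal wins 1 of 3 groups, Pacifica wins 2. Pacifica wins overall but not every group — no Simpson reversal.

No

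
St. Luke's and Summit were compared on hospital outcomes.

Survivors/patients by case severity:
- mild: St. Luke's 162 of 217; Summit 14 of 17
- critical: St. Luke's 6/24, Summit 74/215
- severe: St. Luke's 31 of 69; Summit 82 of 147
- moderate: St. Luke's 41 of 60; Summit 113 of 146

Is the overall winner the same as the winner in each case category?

No

Mild: St. Luke's 162/217 = 74.7%, Summit 14/17 = 82.4% → Summit
Critical: St. Luke's 6/24 = 25.0%, Summit 74/215 = 34.4% → Summit
Severe: St. Luke's 31/69 = 44.9%, Summit 82/147 = 55.8% → Summit
Moderate: St. Luke's 41/60 = 68.3%, Summit 113/146 = 77.4% → Summit
Overall: St. Luke's 240/370 = 64.9%, Summit 283/525 = 53.9% → St. Luke's
Summit wins each case group but St. Luke's wins overall — the comparison reverses. Summit's patients skew toward critical, which has a lower base rate.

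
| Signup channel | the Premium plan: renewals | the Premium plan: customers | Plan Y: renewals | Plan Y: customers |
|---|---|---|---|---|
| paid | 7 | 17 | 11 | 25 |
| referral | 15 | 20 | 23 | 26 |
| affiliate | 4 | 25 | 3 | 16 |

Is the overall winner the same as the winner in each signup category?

Yes

Paid: the Premium plan 7/17 = 41.2%, Plan Y 11/25 = 44.0% → Plan Y
Referral: the Premium plan 15/20 = 75.0%, Plan Y 23/26 = 88.5% → Plan Y
Affiliate: the Premium plan 4/25 = 16.0%, Plan Y 3/16 = 18.8% → Plan Y
Overall: the Premium plan 26/62 = 41.9%, Plan Y 37/67 = 55.2% → Plan Y
Plan Y wins overall and in every signup group — no reversal.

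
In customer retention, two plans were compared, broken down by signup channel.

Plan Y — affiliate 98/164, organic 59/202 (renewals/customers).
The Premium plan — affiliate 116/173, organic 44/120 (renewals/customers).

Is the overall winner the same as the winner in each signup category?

Yes

Affiliate: Plan Y 98/164 = 59.8%, the Premium plan 116/173 = 67.1% → the Premium plan
Organic: Plan Y 59/202 = 29.2%, the Premium plan 44/120 = 36.7% → the Premium plan
Overall: Plan Y 157/366 = 42.9%, the Premium plan 160/293 = 54.6% → the Premium plan
The Premium plan wins overall and in every signup group — no reversal.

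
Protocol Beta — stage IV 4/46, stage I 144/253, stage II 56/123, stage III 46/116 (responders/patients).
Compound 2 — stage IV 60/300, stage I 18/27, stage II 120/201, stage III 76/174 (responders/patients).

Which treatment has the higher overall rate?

Protocol Beta

Stage IV: Protocol Beta 4/46 = 8.7%, Compound 2 60/300 = 20.0% → Compound 2
Stage I: Protocol Beta 144/253 = 56.9%, Compound 2 18/27 = 66.7% → Compound 2
Stage II: Protocol Beta 56/123 = 45.5%, Compound 2 120/201 = 59.7% → Compound 2
Stage III: Protocol Beta 46/116 = 39.7%, Compound 2 76/174 = 43.7% → Compound 2
Overall: Protocol Beta 250/538 = 46.5%, Compound 2 274/702 = 39.0% → Protocol Beta
(Compound 2 wins every disease group but Protocol Beta wins overall — Compound 2's patients skew toward the low-rate stage IV group.)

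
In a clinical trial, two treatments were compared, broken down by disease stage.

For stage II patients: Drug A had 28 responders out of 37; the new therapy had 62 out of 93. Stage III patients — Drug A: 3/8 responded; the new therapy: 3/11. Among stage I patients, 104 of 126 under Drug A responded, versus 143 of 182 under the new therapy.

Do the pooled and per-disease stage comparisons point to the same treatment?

Yes

Stage II: Drug A 28/37 = 75.7%, the new therapy 62/93 = 66.7% → Drug A
Stage III: Drug A 3/8 = 37.5%, the new therapy 3/11 = 27.3% → Drug A
Stage I: Drug A 104/126 = 82.5%, the new therapy 143/182 = 78.6% → Drug A
Overall: Drug A 135/171 = 78.9%, the new therapy 208/286 = 72.7% → Drug A
Drug A wins overall and in every disease group — no reversal.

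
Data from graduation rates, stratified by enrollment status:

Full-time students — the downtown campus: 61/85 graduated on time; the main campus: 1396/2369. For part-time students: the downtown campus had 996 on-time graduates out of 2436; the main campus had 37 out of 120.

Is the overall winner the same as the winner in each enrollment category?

Full-time: the downtown campus 61/85 = 71.8%, the main campus 1396/2369 = 58.9% → the downtown campus
Part-time: the downtown campus 996/2436 = 40.9%, the main campus 37/120 = 30.8% → the downtown campus
Overall: the downtown campus 1057/2521 = 41.9%, the main campus 1433/2489 = 57.6% → the main campus
The downtown campus wins each enrollment group but the main campus wins overall — the comparison reverses. The downtown campus's students skew toward part-time, which has a lower base rate.

No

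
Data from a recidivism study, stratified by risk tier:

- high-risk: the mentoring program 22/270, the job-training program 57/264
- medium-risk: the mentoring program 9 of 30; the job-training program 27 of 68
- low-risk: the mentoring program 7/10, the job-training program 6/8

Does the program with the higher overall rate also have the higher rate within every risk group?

Yes

High-risk: the mentoring program 22/270 = 8.1%, the job-training program 57/264 = 21.6% → the job-training program
Medium-risk: the mentoring program 9/30 = 30.0%, the job-training program 27/68 = 39.7% → the job-training program
Low-risk: the mentoring program 7/10 = 70.0%, the job-training program 6/8 = 75.0% → the job-training program
Overall: the mentoring program 38/310 = 12.3%, the job-training program 90/340 = 26.5% → the job-training program
The job-training program wins overall and in every risk group — no reversal.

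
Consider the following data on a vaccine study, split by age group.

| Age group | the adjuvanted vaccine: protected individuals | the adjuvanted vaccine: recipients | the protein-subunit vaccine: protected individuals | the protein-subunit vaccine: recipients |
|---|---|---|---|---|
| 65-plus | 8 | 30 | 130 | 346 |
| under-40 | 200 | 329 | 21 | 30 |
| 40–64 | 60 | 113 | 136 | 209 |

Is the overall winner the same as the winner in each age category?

No

65-plus: the adjuvanted vaccine 8/30 = 26.7%, the protein-subunit vaccine 130/346 = 37.6% → the protein-subunit vaccine
Under-40: the adjuvanted vaccine 200/329 = 60.8%, the protein-subunit vaccine 21/30 = 70.0% → the protein-subunit vaccine
40–64: the adjuvanted vaccine 60/113 = 53.1%, the protein-subunit vaccine 136/209 = 65.1% → the protein-subunit vaccine
Overall: the adjuvanted vaccine 268/472 = 56.8%, the protein-subunit vaccine 287/585 = 49.1% → the adjuvanted vaccine
The protein-subunit vaccine wins each age group but the adjuvanted vaccine wins overall — the comparison reverses. The protein-subunit vaccine's recipients skew toward 65-plus, which has a lower base rate.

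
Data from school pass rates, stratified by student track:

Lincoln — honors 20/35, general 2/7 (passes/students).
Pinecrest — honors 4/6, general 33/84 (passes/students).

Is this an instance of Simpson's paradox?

Yes

Honors: Lincoln 20/35 = 57.1%, Pinecrest 4/6 = 66.7% → Pinecrest
General: Lincoln 2/7 = 28.6%, Pinecrest 33/84 = 39.3% → Pinecrest
Overall: Lincoln 22/42 = 52.4%, Pinecrest 37/90 = 41.1% → Lincoln
Pinecrest wins each student group but Lincoln wins overall — the comparison reverses. Pinecrest's students skew toward general, which has a lower base rate.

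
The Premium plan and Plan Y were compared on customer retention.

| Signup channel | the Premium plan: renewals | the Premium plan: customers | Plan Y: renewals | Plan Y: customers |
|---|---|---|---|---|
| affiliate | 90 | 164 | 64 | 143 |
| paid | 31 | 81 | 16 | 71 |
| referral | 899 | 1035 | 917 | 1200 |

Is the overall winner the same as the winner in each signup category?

Yes

Affiliate: the Premium plan 90/164 = 54.9%, Plan Y 64/143 = 44.8% → the Premium plan
Paid: the Premium plan 31/81 = 38.3%, Plan Y 16/71 = 22.5% → the Premium plan
Referral: the Premium plan 899/1035 = 86.9%, Plan Y 917/1200 = 76.4% → the Premium plan
Overall: the Premium plan 1020/1280 = 79.7%, Plan Y 997/1414 = 70.5% → the Premium plan
The Premium plan wins overall and in every signup group — no reversal.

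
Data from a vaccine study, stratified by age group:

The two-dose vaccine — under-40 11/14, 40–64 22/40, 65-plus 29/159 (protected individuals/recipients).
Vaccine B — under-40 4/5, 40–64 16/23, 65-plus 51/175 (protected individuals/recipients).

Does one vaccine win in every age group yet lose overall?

No

Under-40: the two-dose vaccine 11/14 = 78.6%, Vaccine B 4/5 = 80.0% → Vaccine B
40–64: the two-dose vaccine 22/40 = 55.0%, Vaccine B 16/23 = 69.6% → Vaccine B
65-plus: the two-dose vaccine 29/159 = 18.2%, Vaccine B 51/175 = 29.1% → Vaccine B
Overall: the two-dose vaccine 62/213 = 29.1%, Vaccine B 71/203 = 35.0% → Vaccine B
Vaccine B wins overall and in every age group — no reversal.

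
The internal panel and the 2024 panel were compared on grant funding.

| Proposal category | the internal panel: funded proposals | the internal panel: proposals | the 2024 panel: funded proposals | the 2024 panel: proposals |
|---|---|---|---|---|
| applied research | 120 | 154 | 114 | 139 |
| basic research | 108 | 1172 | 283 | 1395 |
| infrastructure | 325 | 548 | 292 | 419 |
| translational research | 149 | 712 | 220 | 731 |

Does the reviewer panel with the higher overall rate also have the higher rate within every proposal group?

Applied research: the internal panel 120/154 = 77.9%, the 2024 panel 114/139 = 82.0% → the 2024 panel
Basic research: the internal panel 108/1172 = 9.2%, the 2024 panel 283/1395 = 20.3% → the 2024 panel
Infrastructure: the internal panel 325/548 = 59.3%, the 2024 panel 292/419 = 69.7% → the 2024 panel
Translational research: the internal panel 149/712 = 20.9%, the 2024 panel 220/731 = 30.1% → the 2024 panel
Overall: the internal panel 702/2586 = 27.1%, the 2024 panel 909/2684 = 33.9% → the 2024 panel
The 2024 panel wins overall and in every proposal group — no reversal.

Yes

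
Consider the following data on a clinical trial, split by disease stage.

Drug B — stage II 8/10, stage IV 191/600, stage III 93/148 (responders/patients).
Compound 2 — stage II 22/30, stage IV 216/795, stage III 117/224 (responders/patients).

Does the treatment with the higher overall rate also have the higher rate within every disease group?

Yes

Stage II: Drug B 8/10 = 80.0%, Compound 2 22/30 = 73.3% → Drug B
Stage IV: Drug B 191/600 = 31.8%, Compound 2 216/795 = 27.2% → Drug B
Stage III: Drug B 93/148 = 62.8%, Compound 2 117/224 = 52.2% → Drug B
Overall: Drug B 292/758 = 38.5%, Compound 2 355/1049 = 33.8% → Drug B
Drug B wins overall and in every disease group — no reversal.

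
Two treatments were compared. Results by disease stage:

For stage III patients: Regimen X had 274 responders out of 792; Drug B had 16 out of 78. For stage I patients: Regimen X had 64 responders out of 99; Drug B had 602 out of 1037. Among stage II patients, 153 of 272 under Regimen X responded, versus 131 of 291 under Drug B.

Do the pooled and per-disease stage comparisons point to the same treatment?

No

Stage III: Regimen X 274/792 = 34.6%, Drug B 16/78 = 20.5% → Regimen X
Stage I: Regimen X 64/99 = 64.6%, Drug B 602/1037 = 58.1% → Regimen X
Stage II: Regimen X 153/272 = 56.2%, Drug B 131/291 = 45.0% → Regimen X
Overall: Regimen X 491/1163 = 42.2%, Drug B 749/1406 = 53.3% → Drug B
Regimen X wins each disease group but Drug B wins overall — the comparison reverses. Regimen X's patients skew toward stage III, which has a lower base rate.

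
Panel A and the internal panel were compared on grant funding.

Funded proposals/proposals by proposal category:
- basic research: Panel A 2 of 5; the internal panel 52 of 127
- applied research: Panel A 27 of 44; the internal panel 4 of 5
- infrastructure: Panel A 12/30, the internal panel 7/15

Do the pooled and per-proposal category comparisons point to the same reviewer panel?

Basic research: Panel A 2/5 = 40.0%, the internal panel 52/127 = 40.9% → the internal panel
Applied research: Panel A 27/44 = 61.4%, the internal panel 4/5 = 80.0% → the internal panel
Infrastructure: Panel A 12/30 = 40.0%, the internal panel 7/15 = 46.7% → the internal panel
Overall: Panel A 41/79 = 51.9%, the internal panel 63/147 = 42.9% → Panel A
The internal panel wins each proposal group but Panel A wins overall — the comparison reverses. The internal panel's proposals skew toward basic research, which has a lower base rate.

No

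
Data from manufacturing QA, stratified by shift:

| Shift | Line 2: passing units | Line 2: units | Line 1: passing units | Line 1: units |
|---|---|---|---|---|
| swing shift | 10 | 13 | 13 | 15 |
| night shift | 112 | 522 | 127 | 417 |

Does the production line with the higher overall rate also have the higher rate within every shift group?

Swing shift: Line 2 10/13 = 76.9%, Line 1 13/15 = 86.7% → Line 1
Night shift: Line 2 112/522 = 21.5%, Line 1 127/417 = 30.5% → Line 1
Overall: Line 2 122/535 = 22.8%, Line 1 140/432 = 32.4% → Line 1
Line 1 wins overall and in every shift group — no reversal.

Yes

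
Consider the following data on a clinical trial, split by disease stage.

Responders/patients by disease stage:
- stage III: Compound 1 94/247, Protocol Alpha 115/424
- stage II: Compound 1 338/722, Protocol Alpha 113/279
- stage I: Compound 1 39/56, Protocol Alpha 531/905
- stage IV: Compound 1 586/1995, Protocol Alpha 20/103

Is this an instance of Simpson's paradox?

Stage III: Compound 1 94/247 = 38.1%, Protocol Alpha 115/424 = 27.1% → Compound 1
Stage II: Compound 1 338/722 = 46.8%, Protocol Alpha 113/279 = 40.5% → Compound 1
Stage I: Compound 1 39/56 = 69.6%, Protocol Alpha 531/905 = 58.7% → Compound 1
Stage IV: Compound 1 586/1995 = 29.4%, Protocol Alpha 20/103 = 19.4% → Compound 1
Overall: Compound 1 1057/3020 = 35.0%, Protocol Alpha 779/1711 = 45.5% → Protocol Alpha
Compound 1 wins each disease group but Protocol Alpha wins overall — the comparison reverses. Compound 1's patients skew toward stage IV, which has a lower base rate.

Yes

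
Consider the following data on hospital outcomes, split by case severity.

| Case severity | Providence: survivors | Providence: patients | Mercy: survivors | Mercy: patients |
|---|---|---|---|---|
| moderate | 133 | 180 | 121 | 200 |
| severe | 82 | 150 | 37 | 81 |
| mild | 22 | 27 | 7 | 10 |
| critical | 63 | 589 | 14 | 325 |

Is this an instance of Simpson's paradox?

No

Moderate: Providence 133/180 = 73.9%, Mercy 121/200 = 60.5% → Providence
Severe: Providence 82/150 = 54.7%, Mercy 37/81 = 45.7% → Providence
Mild: Providence 22/27 = 81.5%, Mercy 7/10 = 70.0% → Providence
Critical: Providence 63/589 = 10.7%, Mercy 14/325 = 4.3% → Providence
Overall: Providence 300/946 = 31.7%, Mercy 179/616 = 29.1% → Providence
Providence wins overall and in every case group — no reversal.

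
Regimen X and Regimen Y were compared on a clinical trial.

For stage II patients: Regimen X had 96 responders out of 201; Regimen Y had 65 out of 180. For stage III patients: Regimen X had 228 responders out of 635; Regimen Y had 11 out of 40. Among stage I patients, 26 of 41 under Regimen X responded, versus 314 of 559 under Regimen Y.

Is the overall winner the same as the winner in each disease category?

Stage II: Regimen X 96/201 = 47.8%, Regimen Y 65/180 = 36.1% → Regimen X
Stage III: Regimen X 228/635 = 35.9%, Regimen Y 11/40 = 27.5% → Regimen X
Stage I: Regimen X 26/41 = 63.4%, Regimen Y 314/559 = 56.2% → Regimen X
Overall: Regimen X 350/877 = 39.9%, Regimen Y 390/779 = 50.1% → Regimen Y
Regimen X wins each disease group but Regimen Y wins overall — the comparison reverses. Regimen X's patients skew toward stage III, which has a lower base rate.

No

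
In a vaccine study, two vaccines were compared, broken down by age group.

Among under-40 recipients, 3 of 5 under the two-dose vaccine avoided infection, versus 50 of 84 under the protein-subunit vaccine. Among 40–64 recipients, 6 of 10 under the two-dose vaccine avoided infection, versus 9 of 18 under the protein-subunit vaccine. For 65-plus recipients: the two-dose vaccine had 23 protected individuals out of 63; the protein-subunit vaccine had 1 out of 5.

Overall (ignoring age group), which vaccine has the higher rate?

Under-40: the two-dose vaccine 3/5 = 60.0%, the protein-subunit vaccine 50/84 = 59.5% → the two-dose vaccine
40–64: the two-dose vaccine 6/10 = 60.0%, the protein-subunit vaccine 9/18 = 50.0% → the two-dose vaccine
65-plus: the two-dose vaccine 23/63 = 36.5%, the protein-subunit vaccine 1/5 = 20.0% → the two-dose vaccine
Overall: the two-dose vaccine 32/78 = 41.0%, the protein-subunit vaccine 60/107 = 56.1% → the protein-subunit vaccine
(The two-dose vaccine wins every age group but the protein-subunit vaccine wins overall — the two-dose vaccine's recipients skew toward the low-rate 65-plus group.)

the protein-subunit vaccine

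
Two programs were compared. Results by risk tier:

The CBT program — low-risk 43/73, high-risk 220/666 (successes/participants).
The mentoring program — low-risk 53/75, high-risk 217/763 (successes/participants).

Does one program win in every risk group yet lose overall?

No

Low-risk: the CBT program 43/73 = 58.9%, the mentoring program 53/75 = 70.7% → the mentoring program
High-risk: the CBT program 220/666 = 33.0%, the mentoring program 217/763 = 28.4% → the CBT program
Overall: the CBT program 263/739 = 35.6%, the mentoring program 270/838 = 32.2% → the CBT program
Neither sweeps: the CBT program wins 1 of 2 groups, the mentoring program wins 1. The CBT program wins overall but not every group — no Simpson reversal.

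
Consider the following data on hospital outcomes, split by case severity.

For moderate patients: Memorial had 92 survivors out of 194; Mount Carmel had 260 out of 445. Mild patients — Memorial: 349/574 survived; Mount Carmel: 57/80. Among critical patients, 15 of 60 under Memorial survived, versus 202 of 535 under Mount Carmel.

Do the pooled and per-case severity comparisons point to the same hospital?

No

Moderate: Memorial 92/194 = 47.4%, Mount Carmel 260/445 = 58.4% → Mount Carmel
Mild: Memorial 349/574 = 60.8%, Mount Carmel 57/80 = 71.2% → Mount Carmel
Critical: Memorial 15/60 = 25.0%, Mount Carmel 202/535 = 37.8% → Mount Carmel
Overall: Memorial 456/828 = 55.1%, Mount Carmel 519/1060 = 49.0% → Memorial
Mount Carmel wins each case group but Memorial wins overall — the comparison reverses. Mount Carmel's patients skew toward critical, which has a lower base rate.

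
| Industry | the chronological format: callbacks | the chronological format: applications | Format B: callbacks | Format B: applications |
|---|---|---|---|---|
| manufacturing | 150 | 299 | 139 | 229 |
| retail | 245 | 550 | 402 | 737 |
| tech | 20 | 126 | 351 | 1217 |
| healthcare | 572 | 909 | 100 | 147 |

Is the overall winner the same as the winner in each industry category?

No

Manufacturing: the chronological format 150/299 = 50.2%, Format B 139/229 = 60.7% → Format B
Retail: the chronological format 245/550 = 44.5%, Format B 402/737 = 54.5% → Format B
Tech: the chronological format 20/126 = 15.9%, Format B 351/1217 = 28.8% → Format B
Healthcare: the chronological format 572/909 = 62.9%, Format B 100/147 = 68.0% → Format B
Overall: the chronological format 987/1884 = 52.4%, Format B 992/2330 = 42.6% → the chronological format
Format B wins each industry group but the chronological format wins overall — the comparison reverses. Format B's applications skew toward tech, which has a lower base rate.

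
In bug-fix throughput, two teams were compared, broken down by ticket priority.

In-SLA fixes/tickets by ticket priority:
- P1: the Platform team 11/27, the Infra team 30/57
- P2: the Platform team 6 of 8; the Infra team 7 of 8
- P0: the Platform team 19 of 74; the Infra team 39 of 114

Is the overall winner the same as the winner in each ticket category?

P1: the Platform team 11/27 = 40.7%, the Infra team 30/57 = 52.6% → the Infra team
P2: the Platform team 6/8 = 75.0%, the Infra team 7/8 = 87.5% → the Infra team
P0: the Platform team 19/74 = 25.7%, the Infra team 39/114 = 34.2% → the Infra team
Overall: the Platform team 36/109 = 33.0%, the Infra team 76/179 = 42.5% → the Infra team
The Infra team wins overall and in every ticket group — no reversal.

Yes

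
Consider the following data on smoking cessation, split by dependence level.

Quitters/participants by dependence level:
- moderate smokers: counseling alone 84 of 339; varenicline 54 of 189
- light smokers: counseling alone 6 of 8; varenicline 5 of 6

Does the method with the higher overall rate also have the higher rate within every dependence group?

Yes

Moderate smokers: counseling alone 84/339 = 24.8%, varenicline 54/189 = 28.6% → varenicline
Light smokers: counseling alone 6/8 = 75.0%, varenicline 5/6 = 83.3% → varenicline
Overall: counseling alone 90/347 = 25.9%, varenicline 59/195 = 30.3% → varenicline
Varenicline wins overall and in every dependence group — no reversal.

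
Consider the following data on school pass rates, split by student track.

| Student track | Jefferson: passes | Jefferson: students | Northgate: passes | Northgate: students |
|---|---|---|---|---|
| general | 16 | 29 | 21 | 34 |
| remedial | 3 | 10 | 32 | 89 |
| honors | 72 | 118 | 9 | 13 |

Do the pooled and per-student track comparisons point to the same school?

General: Jefferson 16/29 = 55.2%, Northgate 21/34 = 61.8% → Northgate
Remedial: Jefferson 3/10 = 30.0%, Northgate 32/89 = 36.0% → Northgate
Honors: Jefferson 72/118 = 61.0%, Northgate 9/13 = 69.2% → Northgate
Overall: Jefferson 91/157 = 58.0%, Northgate 62/136 = 45.6% → Jefferson
Northgate wins each student group but Jefferson wins overall — the comparison reverses. Northgate's students skew toward remedial, which has a lower base rate.

No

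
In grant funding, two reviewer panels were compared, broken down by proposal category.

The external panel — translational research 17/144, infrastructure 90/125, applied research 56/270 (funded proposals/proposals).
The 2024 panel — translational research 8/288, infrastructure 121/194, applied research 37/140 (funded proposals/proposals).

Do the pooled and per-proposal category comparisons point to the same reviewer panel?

No

Translational research: the external panel 17/144 = 11.8%, the 2024 panel 8/288 = 2.8% → the external panel
Infrastructure: the external panel 90/125 = 72.0%, the 2024 panel 121/194 = 62.4% → the external panel
Applied research: the external panel 56/270 = 20.7%, the 2024 panel 37/140 = 26.4% → the 2024 panel
Overall: the external panel 163/539 = 30.2%, the 2024 panel 166/622 = 26.7% → the external panel
Neither sweeps: the external panel wins 2 of 3 groups, the 2024 panel wins 1. The external panel wins overall but not every group — no Simpson reversal.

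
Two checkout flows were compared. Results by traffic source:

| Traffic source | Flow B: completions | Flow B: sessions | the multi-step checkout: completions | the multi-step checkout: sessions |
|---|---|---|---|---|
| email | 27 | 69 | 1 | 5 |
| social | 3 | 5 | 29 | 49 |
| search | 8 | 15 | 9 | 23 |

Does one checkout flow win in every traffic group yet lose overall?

Yes

Email: Flow B 27/69 = 39.1%, the multi-step checkout 1/5 = 20.0% → Flow B
Social: Flow B 3/5 = 60.0%, the multi-step checkout 29/49 = 59.2% → Flow B
Search: Flow B 8/15 = 53.3%, the multi-step checkout 9/23 = 39.1% → Flow B
Overall: Flow B 38/89 = 42.7%, the multi-step checkout 39/77 = 50.6% → the multi-step checkout
Flow B wins each traffic group but the multi-step checkout wins overall — the comparison reverses. Flow B's sessions skew toward email, which has a lower base rate.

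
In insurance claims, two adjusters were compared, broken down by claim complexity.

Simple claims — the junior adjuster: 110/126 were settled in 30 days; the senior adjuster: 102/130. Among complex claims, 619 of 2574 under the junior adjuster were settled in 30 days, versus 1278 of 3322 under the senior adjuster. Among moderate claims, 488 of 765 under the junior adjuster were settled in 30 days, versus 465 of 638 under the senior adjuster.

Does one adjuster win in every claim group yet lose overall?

Simple: the junior adjuster 110/126 = 87.3%, the senior adjuster 102/130 = 78.5% → the junior adjuster
Complex: the junior adjuster 619/2574 = 24.0%, the senior adjuster 1278/3322 = 38.5% → the senior adjuster
Moderate: the junior adjuster 488/765 = 63.8%, the senior adjuster 465/638 = 72.9% → the senior adjuster
Overall: the junior adjuster 1217/3465 = 35.1%, the senior adjuster 1845/4090 = 45.1% → the senior adjuster
Neither sweeps: the junior adjuster wins 1 of 3 groups, the senior adjuster wins 2. The senior adjuster wins overall but not every group — no Simpson reversal.

No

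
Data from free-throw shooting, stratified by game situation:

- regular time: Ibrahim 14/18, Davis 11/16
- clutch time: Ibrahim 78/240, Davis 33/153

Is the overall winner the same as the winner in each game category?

Regular time: Ibrahim 14/18 = 77.8%, Davis 11/16 = 68.8% → Ibrahim
Clutch time: Ibrahim 78/240 = 32.5%, Davis 33/153 = 21.6% → Ibrahim
Overall: Ibrahim 92/258 = 35.7%, Davis 44/169 = 26.0% → Ibrahim
Ibrahim wins overall and in every game group — no reversal.

Yes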